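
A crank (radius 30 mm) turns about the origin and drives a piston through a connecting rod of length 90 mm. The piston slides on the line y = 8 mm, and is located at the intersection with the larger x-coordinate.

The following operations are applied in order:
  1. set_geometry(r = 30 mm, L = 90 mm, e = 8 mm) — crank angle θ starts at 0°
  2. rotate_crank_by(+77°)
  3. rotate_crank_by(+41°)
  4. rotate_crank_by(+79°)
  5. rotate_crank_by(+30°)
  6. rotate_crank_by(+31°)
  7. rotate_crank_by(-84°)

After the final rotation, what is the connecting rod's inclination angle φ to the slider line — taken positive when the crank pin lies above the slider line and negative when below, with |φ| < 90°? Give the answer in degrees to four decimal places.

set_geometry: r = 30 mm, L = 90 mm, e = 8 mm; θ ← 0°
rotate_crank_by(+77°): θ ← 0° +77° = 77°
rotate_crank_by(+41°): θ ← 77° +41° = 118°
rotate_crank_by(+79°): θ ← 118° +79° = 197°
rotate_crank_by(+30°): θ ← 197° +30° = 227°
rotate_crank_by(+31°): θ ← 227° +31° = 258°
rotate_crank_by(-84°): θ ← 258° -84° = 174°
crank pin P = (r cos θ, r sin θ) = (-29.835657, 3.135854)
h = r sin θ − e = 3.135854 − 8 = -4.864146
sin φ = h / L = -4.864146 / 90 = -0.05404607
φ = arcsin(-0.05404607) = -3.098121°

-3.0981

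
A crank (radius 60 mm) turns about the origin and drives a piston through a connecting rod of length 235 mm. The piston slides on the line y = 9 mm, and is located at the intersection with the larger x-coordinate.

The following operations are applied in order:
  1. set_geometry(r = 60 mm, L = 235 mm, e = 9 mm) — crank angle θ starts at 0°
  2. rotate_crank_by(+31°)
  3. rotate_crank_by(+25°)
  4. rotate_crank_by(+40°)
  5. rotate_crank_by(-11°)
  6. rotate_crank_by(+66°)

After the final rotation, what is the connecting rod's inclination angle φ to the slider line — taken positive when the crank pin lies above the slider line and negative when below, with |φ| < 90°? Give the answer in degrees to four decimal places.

set_geometry: r = 60 mm, L = 235 mm, e = 9 mm; θ ← 0°
rotate_crank_by(+31°): θ ← 0° +31° = 31°
rotate_crank_by(+25°): θ ← 31° +25° = 56°
rotate_crank_by(+40°): θ ← 56° +40° = 96°
rotate_crank_by(-11°): θ ← 96° -11° = 85°
rotate_crank_by(+66°): θ ← 85° +66° = 151°
crank pin P = (r cos θ, r sin θ) = (-52.477182, 29.088577)
h = r sin θ − e = 29.088577 − 9 = 20.088577
sin φ = h / L = 20.088577 / 235 = 0.08548331
φ = arcsin(0.08548331) = 4.903817°

4.9038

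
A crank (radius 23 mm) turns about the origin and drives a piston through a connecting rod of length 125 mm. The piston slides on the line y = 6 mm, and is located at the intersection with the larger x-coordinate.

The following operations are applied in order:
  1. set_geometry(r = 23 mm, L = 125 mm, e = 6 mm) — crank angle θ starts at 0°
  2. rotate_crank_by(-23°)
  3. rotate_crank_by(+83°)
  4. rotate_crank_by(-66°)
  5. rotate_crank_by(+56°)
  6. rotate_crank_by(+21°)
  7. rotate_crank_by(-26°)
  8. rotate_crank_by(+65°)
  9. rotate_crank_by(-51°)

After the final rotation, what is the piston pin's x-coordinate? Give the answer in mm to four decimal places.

set_geometry: r = 23 mm, L = 125 mm, e = 6 mm; θ ← 0°
rotate_crank_by(-23°): θ ← 0° -23° = -23°
rotate_crank_by(+83°): θ ← -23° +83° = 60°
rotate_crank_by(-66°): θ ← 60° -66° = -6°
rotate_crank_by(+56°): θ ← -6° +56° = 50°
rotate_crank_by(+21°): θ ← 50° +21° = 71°
rotate_crank_by(-26°): θ ← 71° -26° = 45°
rotate_crank_by(+65°): θ ← 45° +65° = 110°
rotate_crank_by(-51°): θ ← 110° -51° = 59°
crank pin P = (r cos θ, r sin θ) = (11.845876, 19.714848)
h = r sin θ − e = 19.714848 − 6 = 13.714848
x = r cos θ + √(L² − h²) = 11.845876 + √(15625.0 − 188.0971) = 11.845876 + 124.245334 = 136.091209

136.0912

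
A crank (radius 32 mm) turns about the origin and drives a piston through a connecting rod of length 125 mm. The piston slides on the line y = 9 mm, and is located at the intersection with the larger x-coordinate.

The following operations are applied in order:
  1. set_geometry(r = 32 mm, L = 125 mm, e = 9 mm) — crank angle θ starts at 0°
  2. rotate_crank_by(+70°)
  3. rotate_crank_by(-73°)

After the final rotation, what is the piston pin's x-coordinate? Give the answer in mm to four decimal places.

156.4995

set_geometry: r = 32 mm, L = 125 mm, e = 9 mm; θ ← 0°
rotate_crank_by(+70°): θ ← 0° +70° = 70°
rotate_crank_by(-73°): θ ← 70° -73° = -3°
crank pin P = (r cos θ, r sin θ) = (31.956145, -1.674751)
h = r sin θ − e = -1.674751 − 9 = -10.674751
x = r cos θ + √(L² − h²) = 31.956145 + √(15625.0 − 113.9503) = 31.956145 + 124.543365 = 156.499510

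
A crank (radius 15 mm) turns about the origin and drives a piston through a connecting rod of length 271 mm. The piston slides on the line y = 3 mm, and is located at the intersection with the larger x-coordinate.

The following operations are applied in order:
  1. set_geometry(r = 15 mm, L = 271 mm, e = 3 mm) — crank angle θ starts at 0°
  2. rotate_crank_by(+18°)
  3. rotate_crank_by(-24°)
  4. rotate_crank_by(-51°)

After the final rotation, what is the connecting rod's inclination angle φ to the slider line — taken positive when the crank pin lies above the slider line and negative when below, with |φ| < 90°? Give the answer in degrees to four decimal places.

set_geometry: r = 15 mm, L = 271 mm, e = 3 mm; θ ← 0°
rotate_crank_by(+18°): θ ← 0° +18° = 18°
rotate_crank_by(-24°): θ ← 18° -24° = -6°
rotate_crank_by(-51°): θ ← -6° -51° = -57°
crank pin P = (r cos θ, r sin θ) = (8.169586, -12.580059)
h = r sin θ − e = -12.580059 − 3 = -15.580059
sin φ = h / L = -15.580059 / 271 = -0.05749099
φ = arcsin(-0.05749099) = -3.295808°

-3.2958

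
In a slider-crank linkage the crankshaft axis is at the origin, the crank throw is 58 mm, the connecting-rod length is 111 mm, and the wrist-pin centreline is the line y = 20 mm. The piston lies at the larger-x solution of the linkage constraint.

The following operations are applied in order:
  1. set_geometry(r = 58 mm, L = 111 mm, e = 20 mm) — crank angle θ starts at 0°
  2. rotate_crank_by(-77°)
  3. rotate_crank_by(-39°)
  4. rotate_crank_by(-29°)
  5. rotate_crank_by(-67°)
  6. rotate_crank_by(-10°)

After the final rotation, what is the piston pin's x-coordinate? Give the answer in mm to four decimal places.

set_geometry: r = 58 mm, L = 111 mm, e = 20 mm; θ ← 0°
rotate_crank_by(-77°): θ ← 0° -77° = -77°
rotate_crank_by(-39°): θ ← -77° -39° = -116°
rotate_crank_by(-29°): θ ← -116° -29° = -145°
rotate_crank_by(-67°): θ ← -145° -67° = -212°
rotate_crank_by(-10°): θ ← -212° -10° = -222°
crank pin P = (r cos θ, r sin θ) = (-43.102400, 38.809575)
h = r sin θ − e = 38.809575 − 20 = 18.809575
x = r cos θ + √(L² − h²) = -43.102400 + √(12321.0 − 353.8001) = -43.102400 + 109.394698 = 66.292298

66.2923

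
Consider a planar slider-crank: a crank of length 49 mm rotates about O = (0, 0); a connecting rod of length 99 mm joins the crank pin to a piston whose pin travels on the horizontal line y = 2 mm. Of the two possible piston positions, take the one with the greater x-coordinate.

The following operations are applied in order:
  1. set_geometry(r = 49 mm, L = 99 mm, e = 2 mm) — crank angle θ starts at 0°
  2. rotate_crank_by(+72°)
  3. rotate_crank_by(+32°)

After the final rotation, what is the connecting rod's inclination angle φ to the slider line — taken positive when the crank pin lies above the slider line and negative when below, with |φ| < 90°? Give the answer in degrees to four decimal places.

27.3900

set_geometry: r = 49 mm, L = 99 mm, e = 2 mm; θ ← 0°
rotate_crank_by(+72°): θ ← 0° +72° = 72°
rotate_crank_by(+32°): θ ← 72° +32° = 104°
crank pin P = (r cos θ, r sin θ) = (-11.854173, 47.544491)
h = r sin θ − e = 47.544491 − 2 = 45.544491
sin φ = h / L = 45.544491 / 99 = 0.46004536
φ = arcsin(0.46004536) = 27.390035°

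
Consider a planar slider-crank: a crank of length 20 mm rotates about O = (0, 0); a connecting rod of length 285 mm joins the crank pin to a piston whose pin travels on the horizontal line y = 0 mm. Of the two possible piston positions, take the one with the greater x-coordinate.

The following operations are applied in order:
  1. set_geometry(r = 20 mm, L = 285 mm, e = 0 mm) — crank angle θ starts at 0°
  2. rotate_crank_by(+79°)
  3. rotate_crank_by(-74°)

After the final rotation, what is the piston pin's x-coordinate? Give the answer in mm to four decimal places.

set_geometry: r = 20 mm, L = 285 mm, e = 0 mm; θ ← 0°
rotate_crank_by(+79°): θ ← 0° +79° = 79°
rotate_crank_by(-74°): θ ← 79° -74° = 5°
crank pin P = (r cos θ, r sin θ) = (19.923894, 1.743115)
h = r sin θ − e = 1.743115 − 0 = 1.743115
x = r cos θ + √(L² − h²) = 19.923894 + √(81225.0 − 3.0384) = 19.923894 + 284.994669 = 304.918563

304.9186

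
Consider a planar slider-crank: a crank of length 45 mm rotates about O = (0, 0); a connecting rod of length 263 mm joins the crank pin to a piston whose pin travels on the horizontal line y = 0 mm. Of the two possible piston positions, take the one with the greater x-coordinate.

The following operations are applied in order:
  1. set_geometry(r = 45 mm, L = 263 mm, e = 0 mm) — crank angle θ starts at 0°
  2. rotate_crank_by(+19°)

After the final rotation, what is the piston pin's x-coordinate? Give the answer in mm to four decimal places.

305.1400

set_geometry: r = 45 mm, L = 263 mm, e = 0 mm; θ ← 0°
rotate_crank_by(+19°): θ ← 0° +19° = 19°
crank pin P = (r cos θ, r sin θ) = (42.548336, 14.650567)
h = r sin θ − e = 14.650567 − 0 = 14.650567
x = r cos θ + √(L² − h²) = 42.548336 + √(69169.0 − 214.6391) = 42.548336 + 262.591624 = 305.139960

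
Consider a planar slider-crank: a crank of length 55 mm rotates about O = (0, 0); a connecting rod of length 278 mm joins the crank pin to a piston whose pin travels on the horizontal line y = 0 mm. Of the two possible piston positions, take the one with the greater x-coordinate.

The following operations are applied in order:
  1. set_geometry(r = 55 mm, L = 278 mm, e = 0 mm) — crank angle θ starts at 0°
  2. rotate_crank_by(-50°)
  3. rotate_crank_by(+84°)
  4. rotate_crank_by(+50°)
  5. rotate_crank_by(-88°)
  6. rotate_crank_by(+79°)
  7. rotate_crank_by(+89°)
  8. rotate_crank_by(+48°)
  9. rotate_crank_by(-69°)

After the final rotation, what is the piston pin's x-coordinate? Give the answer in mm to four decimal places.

232.0975

set_geometry: r = 55 mm, L = 278 mm, e = 0 mm; θ ← 0°
rotate_crank_by(-50°): θ ← 0° -50° = -50°
rotate_crank_by(+84°): θ ← -50° +84° = 34°
rotate_crank_by(+50°): θ ← 34° +50° = 84°
rotate_crank_by(-88°): θ ← 84° -88° = -4°
rotate_crank_by(+79°): θ ← -4° +79° = 75°
rotate_crank_by(+89°): θ ← 75° +89° = 164°
rotate_crank_by(+48°): θ ← 164° +48° = 212°
rotate_crank_by(-69°): θ ← 212° -69° = 143°
crank pin P = (r cos θ, r sin θ) = (-43.924953, 33.099826)
h = r sin θ − e = 33.099826 − 0 = 33.099826
x = r cos θ + √(L² − h²) = -43.924953 + √(77284.0 − 1095.5985) = -43.924953 + 276.022466 = 232.097513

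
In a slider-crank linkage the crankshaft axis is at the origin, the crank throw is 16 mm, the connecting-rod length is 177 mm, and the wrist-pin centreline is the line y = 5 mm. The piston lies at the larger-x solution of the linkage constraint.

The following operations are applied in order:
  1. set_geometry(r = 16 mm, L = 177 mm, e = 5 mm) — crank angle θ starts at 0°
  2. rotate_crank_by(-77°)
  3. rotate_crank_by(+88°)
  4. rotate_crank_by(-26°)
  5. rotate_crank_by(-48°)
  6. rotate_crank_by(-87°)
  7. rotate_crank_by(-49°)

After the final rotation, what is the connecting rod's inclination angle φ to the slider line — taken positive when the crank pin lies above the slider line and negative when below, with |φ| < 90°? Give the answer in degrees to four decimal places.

0.0677

set_geometry: r = 16 mm, L = 177 mm, e = 5 mm; θ ← 0°
rotate_crank_by(-77°): θ ← 0° -77° = -77°
rotate_crank_by(+88°): θ ← -77° +88° = 11°
rotate_crank_by(-26°): θ ← 11° -26° = -15°
rotate_crank_by(-48°): θ ← -15° -48° = -63°
rotate_crank_by(-87°): θ ← -63° -87° = -150°
rotate_crank_by(-49°): θ ← -150° -49° = -199°
crank pin P = (r cos θ, r sin θ) = (-15.128297, 5.209090)
h = r sin θ − e = 5.209090 − 5 = 0.209090
sin φ = h / L = 0.209090 / 177 = 0.00118130
φ = arcsin(0.00118130) = 0.067684°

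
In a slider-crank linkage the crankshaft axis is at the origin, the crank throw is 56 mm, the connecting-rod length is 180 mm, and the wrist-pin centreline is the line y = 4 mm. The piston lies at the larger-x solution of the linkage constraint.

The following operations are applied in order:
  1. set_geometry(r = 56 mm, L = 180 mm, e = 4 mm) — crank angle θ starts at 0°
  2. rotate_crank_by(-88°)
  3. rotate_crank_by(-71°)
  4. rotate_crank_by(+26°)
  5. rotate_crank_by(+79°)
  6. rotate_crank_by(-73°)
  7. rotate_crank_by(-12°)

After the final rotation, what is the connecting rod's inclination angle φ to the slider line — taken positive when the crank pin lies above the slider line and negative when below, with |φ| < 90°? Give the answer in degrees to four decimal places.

set_geometry: r = 56 mm, L = 180 mm, e = 4 mm; θ ← 0°
rotate_crank_by(-88°): θ ← 0° -88° = -88°
rotate_crank_by(-71°): θ ← -88° -71° = -159°
rotate_crank_by(+26°): θ ← -159° +26° = -133°
rotate_crank_by(+79°): θ ← -133° +79° = -54°
rotate_crank_by(-73°): θ ← -54° -73° = -127°
rotate_crank_by(-12°): θ ← -127° -12° = -139°
crank pin P = (r cos θ, r sin θ) = (-42.263736, -36.739306)
h = r sin θ − e = -36.739306 − 4 = -40.739306
sin φ = h / L = -40.739306 / 180 = -0.22632948
φ = arcsin(-0.22632948) = -13.081068°

-13.0811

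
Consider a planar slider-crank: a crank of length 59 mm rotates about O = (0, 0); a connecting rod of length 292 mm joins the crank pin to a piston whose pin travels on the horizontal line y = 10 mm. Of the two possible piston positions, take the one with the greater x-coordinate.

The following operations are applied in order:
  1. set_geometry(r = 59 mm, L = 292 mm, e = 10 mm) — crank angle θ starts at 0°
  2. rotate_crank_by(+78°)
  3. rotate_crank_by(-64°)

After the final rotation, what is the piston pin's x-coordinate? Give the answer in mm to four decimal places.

set_geometry: r = 59 mm, L = 292 mm, e = 10 mm; θ ← 0°
rotate_crank_by(+78°): θ ← 0° +78° = 78°
rotate_crank_by(-64°): θ ← 78° -64° = 14°
crank pin P = (r cos θ, r sin θ) = (57.247448, 14.273392)
h = r sin θ − e = 14.273392 − 10 = 4.273392
x = r cos θ + √(L² − h²) = 57.247448 + √(85264.0 − 18.2619) = 57.247448 + 291.968728 = 349.216176

349.2162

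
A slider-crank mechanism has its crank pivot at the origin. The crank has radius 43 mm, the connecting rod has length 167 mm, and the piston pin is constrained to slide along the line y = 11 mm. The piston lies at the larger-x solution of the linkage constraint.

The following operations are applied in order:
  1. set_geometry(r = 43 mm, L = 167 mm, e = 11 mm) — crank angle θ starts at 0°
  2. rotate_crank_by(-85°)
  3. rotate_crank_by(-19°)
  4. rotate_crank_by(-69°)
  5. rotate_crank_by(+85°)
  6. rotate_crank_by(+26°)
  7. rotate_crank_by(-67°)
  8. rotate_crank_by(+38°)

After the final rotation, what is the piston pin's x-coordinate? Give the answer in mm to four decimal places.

set_geometry: r = 43 mm, L = 167 mm, e = 11 mm; θ ← 0°
rotate_crank_by(-85°): θ ← 0° -85° = -85°
rotate_crank_by(-19°): θ ← -85° -19° = -104°
rotate_crank_by(-69°): θ ← -104° -69° = -173°
rotate_crank_by(+85°): θ ← -173° +85° = -88°
rotate_crank_by(+26°): θ ← -88° +26° = -62°
rotate_crank_by(-67°): θ ← -62° -67° = -129°
rotate_crank_by(+38°): θ ← -129° +38° = -91°
crank pin P = (r cos θ, r sin θ) = (-0.750453, -42.993451)
h = r sin θ − e = -42.993451 − 11 = -53.993451
x = r cos θ + √(L² − h²) = -0.750453 + √(27889.0 − 2915.2927) = -0.750453 + 158.030716 = 157.280263

157.2803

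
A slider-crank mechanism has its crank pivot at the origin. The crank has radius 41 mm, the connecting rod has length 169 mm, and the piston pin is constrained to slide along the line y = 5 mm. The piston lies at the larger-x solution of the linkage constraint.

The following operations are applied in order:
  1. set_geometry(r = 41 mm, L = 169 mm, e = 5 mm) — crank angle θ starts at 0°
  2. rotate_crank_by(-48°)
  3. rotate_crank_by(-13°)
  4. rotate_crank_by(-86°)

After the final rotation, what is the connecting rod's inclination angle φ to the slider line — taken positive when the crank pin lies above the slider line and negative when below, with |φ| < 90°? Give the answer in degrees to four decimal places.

set_geometry: r = 41 mm, L = 169 mm, e = 5 mm; θ ← 0°
rotate_crank_by(-48°): θ ← 0° -48° = -48°
rotate_crank_by(-13°): θ ← -48° -13° = -61°
rotate_crank_by(-86°): θ ← -61° -86° = -147°
crank pin P = (r cos θ, r sin θ) = (-34.385493, -22.330200)
h = r sin θ − e = -22.330200 − 5 = -27.330200
sin φ = h / L = -27.330200 / 169 = -0.16171716
φ = arcsin(-0.16171716) = -9.306581°

-9.3066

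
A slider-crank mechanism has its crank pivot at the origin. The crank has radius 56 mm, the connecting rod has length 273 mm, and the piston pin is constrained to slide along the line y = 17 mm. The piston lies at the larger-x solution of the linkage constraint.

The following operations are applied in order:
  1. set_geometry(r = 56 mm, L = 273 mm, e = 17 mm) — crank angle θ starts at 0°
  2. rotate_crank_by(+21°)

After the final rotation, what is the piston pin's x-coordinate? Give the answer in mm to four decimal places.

set_geometry: r = 56 mm, L = 273 mm, e = 17 mm; θ ← 0°
rotate_crank_by(+21°): θ ← 0° +21° = 21°
crank pin P = (r cos θ, r sin θ) = (52.280504, 20.068605)
h = r sin θ − e = 20.068605 − 17 = 3.068605
x = r cos θ + √(L² − h²) = 52.280504 + √(74529.0 − 9.4163) = 52.280504 + 272.982753 = 325.263257

325.2633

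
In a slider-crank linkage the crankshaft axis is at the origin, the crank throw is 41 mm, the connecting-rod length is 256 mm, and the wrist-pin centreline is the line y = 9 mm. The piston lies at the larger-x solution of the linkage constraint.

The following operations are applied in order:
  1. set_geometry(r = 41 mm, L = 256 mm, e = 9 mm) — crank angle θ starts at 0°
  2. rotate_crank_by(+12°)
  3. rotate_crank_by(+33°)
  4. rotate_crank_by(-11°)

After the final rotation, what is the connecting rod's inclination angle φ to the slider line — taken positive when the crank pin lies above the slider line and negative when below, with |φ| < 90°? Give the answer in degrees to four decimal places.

3.1185

set_geometry: r = 41 mm, L = 256 mm, e = 9 mm; θ ← 0°
rotate_crank_by(+12°): θ ← 0° +12° = 12°
rotate_crank_by(+33°): θ ← 12° +33° = 45°
rotate_crank_by(-11°): θ ← 45° -11° = 34°
crank pin P = (r cos θ, r sin θ) = (33.990540, 22.926909)
h = r sin θ − e = 22.926909 − 9 = 13.926909
sin φ = h / L = 13.926909 / 256 = 0.05440199
φ = arcsin(0.05440199) = 3.118544°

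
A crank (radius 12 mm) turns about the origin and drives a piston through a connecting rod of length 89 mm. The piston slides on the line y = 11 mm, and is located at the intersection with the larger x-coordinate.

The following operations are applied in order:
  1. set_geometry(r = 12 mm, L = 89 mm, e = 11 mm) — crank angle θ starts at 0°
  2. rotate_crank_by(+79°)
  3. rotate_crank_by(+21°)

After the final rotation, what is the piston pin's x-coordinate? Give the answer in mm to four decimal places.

86.9125

set_geometry: r = 12 mm, L = 89 mm, e = 11 mm; θ ← 0°
rotate_crank_by(+79°): θ ← 0° +79° = 79°
rotate_crank_by(+21°): θ ← 79° +21° = 100°
crank pin P = (r cos θ, r sin θ) = (-2.083778, 11.817693)
h = r sin θ − e = 11.817693 − 11 = 0.817693
x = r cos θ + √(L² − h²) = -2.083778 + √(7921.0 − 0.6686) = -2.083778 + 88.996244 = 86.912465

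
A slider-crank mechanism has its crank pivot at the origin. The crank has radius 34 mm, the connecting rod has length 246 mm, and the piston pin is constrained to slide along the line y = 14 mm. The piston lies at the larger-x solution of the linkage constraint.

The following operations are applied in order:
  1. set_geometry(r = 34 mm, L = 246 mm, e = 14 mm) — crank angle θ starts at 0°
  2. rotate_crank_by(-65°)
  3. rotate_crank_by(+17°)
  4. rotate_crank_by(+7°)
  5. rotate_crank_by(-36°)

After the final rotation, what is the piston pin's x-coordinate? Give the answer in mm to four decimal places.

set_geometry: r = 34 mm, L = 246 mm, e = 14 mm; θ ← 0°
rotate_crank_by(-65°): θ ← 0° -65° = -65°
rotate_crank_by(+17°): θ ← -65° +17° = -48°
rotate_crank_by(+7°): θ ← -48° +7° = -41°
rotate_crank_by(-36°): θ ← -41° -36° = -77°
crank pin P = (r cos θ, r sin θ) = (7.648336, -33.128582)
h = r sin θ − e = -33.128582 − 14 = -47.128582
x = r cos θ + √(L² − h²) = 7.648336 + √(60516.0 − 2221.1033) = 7.648336 + 241.443361 = 249.091697

249.0917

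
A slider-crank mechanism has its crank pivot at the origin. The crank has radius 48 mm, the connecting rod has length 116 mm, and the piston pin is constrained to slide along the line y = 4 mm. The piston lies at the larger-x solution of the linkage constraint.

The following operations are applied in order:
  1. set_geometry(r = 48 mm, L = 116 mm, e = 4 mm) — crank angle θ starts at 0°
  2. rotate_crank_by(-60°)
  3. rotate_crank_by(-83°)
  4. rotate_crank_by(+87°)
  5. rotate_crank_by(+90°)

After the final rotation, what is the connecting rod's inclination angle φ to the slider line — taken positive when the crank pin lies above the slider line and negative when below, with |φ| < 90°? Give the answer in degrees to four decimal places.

11.3562

set_geometry: r = 48 mm, L = 116 mm, e = 4 mm; θ ← 0°
rotate_crank_by(-60°): θ ← 0° -60° = -60°
rotate_crank_by(-83°): θ ← -60° -83° = -143°
rotate_crank_by(+87°): θ ← -143° +87° = -56°
rotate_crank_by(+90°): θ ← -56° +90° = 34°
crank pin P = (r cos θ, r sin θ) = (39.793803, 26.841259)
h = r sin θ − e = 26.841259 − 4 = 22.841259
sin φ = h / L = 22.841259 / 116 = 0.19690741
φ = arcsin(0.19690741) = 11.356171°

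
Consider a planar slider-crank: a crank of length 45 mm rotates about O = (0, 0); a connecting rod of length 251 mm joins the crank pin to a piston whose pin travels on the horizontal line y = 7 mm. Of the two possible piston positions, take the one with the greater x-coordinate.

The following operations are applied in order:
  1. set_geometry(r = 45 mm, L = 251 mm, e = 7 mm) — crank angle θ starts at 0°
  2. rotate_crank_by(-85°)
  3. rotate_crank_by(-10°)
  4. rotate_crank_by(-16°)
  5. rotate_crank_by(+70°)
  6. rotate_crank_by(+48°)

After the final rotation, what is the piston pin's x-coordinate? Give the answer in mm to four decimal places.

295.6600

set_geometry: r = 45 mm, L = 251 mm, e = 7 mm; θ ← 0°
rotate_crank_by(-85°): θ ← 0° -85° = -85°
rotate_crank_by(-10°): θ ← -85° -10° = -95°
rotate_crank_by(-16°): θ ← -95° -16° = -111°
rotate_crank_by(+70°): θ ← -111° +70° = -41°
rotate_crank_by(+48°): θ ← -41° +48° = 7°
crank pin P = (r cos θ, r sin θ) = (44.664577, 5.484120)
h = r sin θ − e = 5.484120 − 7 = -1.515880
x = r cos θ + √(L² − h²) = 44.664577 + √(63001.0 − 2.2979) = 44.664577 + 250.995422 = 295.659999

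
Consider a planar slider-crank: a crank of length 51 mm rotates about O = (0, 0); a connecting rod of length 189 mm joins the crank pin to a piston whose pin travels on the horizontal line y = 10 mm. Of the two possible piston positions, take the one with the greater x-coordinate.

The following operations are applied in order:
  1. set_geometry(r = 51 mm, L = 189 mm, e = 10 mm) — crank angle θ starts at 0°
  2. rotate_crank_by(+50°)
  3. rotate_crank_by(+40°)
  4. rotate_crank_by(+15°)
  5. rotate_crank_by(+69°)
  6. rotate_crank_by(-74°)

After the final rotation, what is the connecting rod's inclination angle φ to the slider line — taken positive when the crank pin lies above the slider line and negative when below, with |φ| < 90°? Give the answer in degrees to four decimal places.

set_geometry: r = 51 mm, L = 189 mm, e = 10 mm; θ ← 0°
rotate_crank_by(+50°): θ ← 0° +50° = 50°
rotate_crank_by(+40°): θ ← 50° +40° = 90°
rotate_crank_by(+15°): θ ← 90° +15° = 105°
rotate_crank_by(+69°): θ ← 105° +69° = 174°
rotate_crank_by(-74°): θ ← 174° -74° = 100°
crank pin P = (r cos θ, r sin θ) = (-8.856057, 50.225195)
h = r sin θ − e = 50.225195 − 10 = 40.225195
sin φ = h / L = 40.225195 / 189 = 0.21283172
φ = arcsin(0.21283172) = 12.288350°

12.2884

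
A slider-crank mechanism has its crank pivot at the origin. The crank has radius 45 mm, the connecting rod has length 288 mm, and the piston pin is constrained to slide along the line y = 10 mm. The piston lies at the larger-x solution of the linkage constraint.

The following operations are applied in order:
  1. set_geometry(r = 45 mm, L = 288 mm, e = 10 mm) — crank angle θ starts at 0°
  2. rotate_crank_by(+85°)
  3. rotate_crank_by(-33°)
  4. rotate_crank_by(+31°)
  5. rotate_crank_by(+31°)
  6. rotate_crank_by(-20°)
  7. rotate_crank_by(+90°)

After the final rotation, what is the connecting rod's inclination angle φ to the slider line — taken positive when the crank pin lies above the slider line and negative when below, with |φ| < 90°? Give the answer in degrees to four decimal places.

set_geometry: r = 45 mm, L = 288 mm, e = 10 mm; θ ← 0°
rotate_crank_by(+85°): θ ← 0° +85° = 85°
rotate_crank_by(-33°): θ ← 85° -33° = 52°
rotate_crank_by(+31°): θ ← 52° +31° = 83°
rotate_crank_by(+31°): θ ← 83° +31° = 114°
rotate_crank_by(-20°): θ ← 114° -20° = 94°
rotate_crank_by(+90°): θ ← 94° +90° = 184°
crank pin P = (r cos θ, r sin θ) = (-44.890382, -3.139041)
h = r sin θ − e = -3.139041 − 10 = -13.139041
sin φ = h / L = -13.139041 / 288 = -0.04562167
φ = arcsin(-0.04562167) = -2.614837°

-2.6148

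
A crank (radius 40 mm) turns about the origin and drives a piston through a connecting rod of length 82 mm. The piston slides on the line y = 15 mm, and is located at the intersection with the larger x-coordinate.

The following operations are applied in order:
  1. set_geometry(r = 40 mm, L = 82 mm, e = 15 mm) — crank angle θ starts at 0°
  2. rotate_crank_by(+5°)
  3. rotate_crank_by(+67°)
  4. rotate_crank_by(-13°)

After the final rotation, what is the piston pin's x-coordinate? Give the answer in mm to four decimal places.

100.3011

set_geometry: r = 40 mm, L = 82 mm, e = 15 mm; θ ← 0°
rotate_crank_by(+5°): θ ← 0° +5° = 5°
rotate_crank_by(+67°): θ ← 5° +67° = 72°
rotate_crank_by(-13°): θ ← 72° -13° = 59°
crank pin P = (r cos θ, r sin θ) = (20.601523, 34.286692)
h = r sin θ − e = 34.286692 − 15 = 19.286692
x = r cos θ + √(L² − h²) = 20.601523 + √(6724.0 − 371.9765) = 20.601523 + 79.699583 = 100.301106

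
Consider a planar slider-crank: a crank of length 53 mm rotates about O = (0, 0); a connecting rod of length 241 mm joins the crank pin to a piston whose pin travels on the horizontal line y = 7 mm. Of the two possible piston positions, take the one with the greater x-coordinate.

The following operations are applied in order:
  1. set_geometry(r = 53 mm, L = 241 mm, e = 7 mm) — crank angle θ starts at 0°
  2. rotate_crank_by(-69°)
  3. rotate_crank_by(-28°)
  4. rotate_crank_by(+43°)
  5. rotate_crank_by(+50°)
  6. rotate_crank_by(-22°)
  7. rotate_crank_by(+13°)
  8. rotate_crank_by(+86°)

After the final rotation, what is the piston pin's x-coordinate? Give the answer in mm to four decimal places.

252.5035

set_geometry: r = 53 mm, L = 241 mm, e = 7 mm; θ ← 0°
rotate_crank_by(-69°): θ ← 0° -69° = -69°
rotate_crank_by(-28°): θ ← -69° -28° = -97°
rotate_crank_by(+43°): θ ← -97° +43° = -54°
rotate_crank_by(+50°): θ ← -54° +50° = -4°
rotate_crank_by(-22°): θ ← -4° -22° = -26°
rotate_crank_by(+13°): θ ← -26° +13° = -13°
rotate_crank_by(+86°): θ ← -13° +86° = 73°
crank pin P = (r cos θ, r sin θ) = (15.495700, 50.684152)
h = r sin θ − e = 50.684152 − 7 = 43.684152
x = r cos θ + √(L² − h²) = 15.495700 + √(58081.0 − 1908.3051) = 15.495700 + 237.007795 = 252.503495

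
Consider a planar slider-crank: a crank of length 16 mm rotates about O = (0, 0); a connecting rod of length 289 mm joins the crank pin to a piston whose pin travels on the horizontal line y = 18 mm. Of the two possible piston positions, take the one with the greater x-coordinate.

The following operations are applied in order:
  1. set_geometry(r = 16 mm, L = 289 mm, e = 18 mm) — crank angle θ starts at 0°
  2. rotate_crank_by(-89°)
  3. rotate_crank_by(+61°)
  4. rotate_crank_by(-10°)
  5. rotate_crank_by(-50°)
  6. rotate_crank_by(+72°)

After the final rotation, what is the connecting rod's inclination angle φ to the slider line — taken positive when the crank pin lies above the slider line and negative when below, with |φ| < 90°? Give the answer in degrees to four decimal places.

-4.4474

set_geometry: r = 16 mm, L = 289 mm, e = 18 mm; θ ← 0°
rotate_crank_by(-89°): θ ← 0° -89° = -89°
rotate_crank_by(+61°): θ ← -89° +61° = -28°
rotate_crank_by(-10°): θ ← -28° -10° = -38°
rotate_crank_by(-50°): θ ← -38° -50° = -88°
rotate_crank_by(+72°): θ ← -88° +72° = -16°
crank pin P = (r cos θ, r sin θ) = (15.380187, -4.410198)
h = r sin θ − e = -4.410198 − 18 = -22.410198
sin φ = h / L = -22.410198 / 289 = -0.07754394
φ = arcsin(-0.07754394) = -4.447405°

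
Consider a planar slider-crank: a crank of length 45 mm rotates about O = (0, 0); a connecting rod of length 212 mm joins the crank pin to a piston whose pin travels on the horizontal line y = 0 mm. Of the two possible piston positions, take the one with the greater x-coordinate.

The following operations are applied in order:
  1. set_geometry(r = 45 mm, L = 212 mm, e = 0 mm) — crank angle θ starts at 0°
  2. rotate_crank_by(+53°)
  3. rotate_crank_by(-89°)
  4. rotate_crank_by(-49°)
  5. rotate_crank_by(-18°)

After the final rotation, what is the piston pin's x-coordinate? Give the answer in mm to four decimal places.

set_geometry: r = 45 mm, L = 212 mm, e = 0 mm; θ ← 0°
rotate_crank_by(+53°): θ ← 0° +53° = 53°
rotate_crank_by(-89°): θ ← 53° -89° = -36°
rotate_crank_by(-49°): θ ← -36° -49° = -85°
rotate_crank_by(-18°): θ ← -85° -18° = -103°
crank pin P = (r cos θ, r sin θ) = (-10.122797, -43.846653)
h = r sin θ − e = -43.846653 − 0 = -43.846653
x = r cos θ + √(L² − h²) = -10.122797 + √(44944.0 − 1922.5290) = -10.122797 + 207.416178 = 197.293381

197.2934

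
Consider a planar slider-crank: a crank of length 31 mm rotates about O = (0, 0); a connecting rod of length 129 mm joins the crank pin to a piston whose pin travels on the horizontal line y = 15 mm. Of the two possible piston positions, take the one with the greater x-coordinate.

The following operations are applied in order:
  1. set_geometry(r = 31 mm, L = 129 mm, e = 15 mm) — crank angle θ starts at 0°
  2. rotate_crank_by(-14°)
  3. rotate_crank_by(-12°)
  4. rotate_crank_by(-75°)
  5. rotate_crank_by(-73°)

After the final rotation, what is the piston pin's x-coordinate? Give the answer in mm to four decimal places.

96.8737

set_geometry: r = 31 mm, L = 129 mm, e = 15 mm; θ ← 0°
rotate_crank_by(-14°): θ ← 0° -14° = -14°
rotate_crank_by(-12°): θ ← -14° -12° = -26°
rotate_crank_by(-75°): θ ← -26° -75° = -101°
rotate_crank_by(-73°): θ ← -101° -73° = -174°
crank pin P = (r cos θ, r sin θ) = (-30.830179, -3.240382)
h = r sin θ − e = -3.240382 − 15 = -18.240382
x = r cos θ + √(L² − h²) = -30.830179 + √(16641.0 − 332.7115) = -30.830179 + 127.703909 = 96.873731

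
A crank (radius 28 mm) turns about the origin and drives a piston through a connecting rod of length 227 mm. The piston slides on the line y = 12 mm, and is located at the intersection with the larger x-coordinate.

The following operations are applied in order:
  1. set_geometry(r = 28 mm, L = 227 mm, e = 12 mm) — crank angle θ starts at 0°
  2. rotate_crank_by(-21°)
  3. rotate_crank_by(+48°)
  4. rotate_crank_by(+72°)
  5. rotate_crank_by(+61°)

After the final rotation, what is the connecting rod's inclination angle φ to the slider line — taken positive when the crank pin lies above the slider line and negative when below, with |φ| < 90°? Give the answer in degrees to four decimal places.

-0.6117

set_geometry: r = 28 mm, L = 227 mm, e = 12 mm; θ ← 0°
rotate_crank_by(-21°): θ ← 0° -21° = -21°
rotate_crank_by(+48°): θ ← -21° +48° = 27°
rotate_crank_by(+72°): θ ← 27° +72° = 99°
rotate_crank_by(+61°): θ ← 99° +61° = 160°
crank pin P = (r cos θ, r sin θ) = (-26.311393, 9.576564)
h = r sin θ − e = 9.576564 − 12 = -2.423436
sin φ = h / L = -2.423436 / 227 = -0.01067593
φ = arcsin(-0.01067593) = -0.611697°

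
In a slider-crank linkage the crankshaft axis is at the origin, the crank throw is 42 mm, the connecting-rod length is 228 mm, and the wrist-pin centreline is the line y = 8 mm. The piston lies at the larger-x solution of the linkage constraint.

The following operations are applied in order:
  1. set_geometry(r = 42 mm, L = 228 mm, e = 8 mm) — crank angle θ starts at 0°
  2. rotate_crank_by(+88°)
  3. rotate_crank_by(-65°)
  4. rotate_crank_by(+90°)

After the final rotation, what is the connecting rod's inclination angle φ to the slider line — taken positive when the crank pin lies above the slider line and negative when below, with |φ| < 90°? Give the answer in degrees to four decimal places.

7.7285

set_geometry: r = 42 mm, L = 228 mm, e = 8 mm; θ ← 0°
rotate_crank_by(+88°): θ ← 0° +88° = 88°
rotate_crank_by(-65°): θ ← 88° -65° = 23°
rotate_crank_by(+90°): θ ← 23° +90° = 113°
crank pin P = (r cos θ, r sin θ) = (-16.410707, 38.661204)
h = r sin θ − e = 38.661204 − 8 = 30.661204
sin φ = h / L = 30.661204 / 228 = 0.13447896
φ = arcsin(0.13447896) = 7.728492°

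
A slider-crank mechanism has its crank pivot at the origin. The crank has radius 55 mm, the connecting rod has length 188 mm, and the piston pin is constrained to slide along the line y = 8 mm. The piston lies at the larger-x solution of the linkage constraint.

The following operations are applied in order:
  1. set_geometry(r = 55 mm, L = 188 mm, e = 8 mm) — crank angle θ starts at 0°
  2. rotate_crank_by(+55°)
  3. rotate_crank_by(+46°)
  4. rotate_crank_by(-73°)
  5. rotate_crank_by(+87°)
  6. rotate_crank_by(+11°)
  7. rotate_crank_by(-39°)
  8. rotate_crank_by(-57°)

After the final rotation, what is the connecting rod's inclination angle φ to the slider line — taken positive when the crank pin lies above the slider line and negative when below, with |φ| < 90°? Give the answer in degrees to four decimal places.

set_geometry: r = 55 mm, L = 188 mm, e = 8 mm; θ ← 0°
rotate_crank_by(+55°): θ ← 0° +55° = 55°
rotate_crank_by(+46°): θ ← 55° +46° = 101°
rotate_crank_by(-73°): θ ← 101° -73° = 28°
rotate_crank_by(+87°): θ ← 28° +87° = 115°
rotate_crank_by(+11°): θ ← 115° +11° = 126°
rotate_crank_by(-39°): θ ← 126° -39° = 87°
rotate_crank_by(-57°): θ ← 87° -57° = 30°
crank pin P = (r cos θ, r sin θ) = (47.631397, 27.500000)
h = r sin θ − e = 27.500000 − 8 = 19.500000
sin φ = h / L = 19.500000 / 188 = 0.10372340
φ = arcsin(0.10372340) = 5.953621°

5.9536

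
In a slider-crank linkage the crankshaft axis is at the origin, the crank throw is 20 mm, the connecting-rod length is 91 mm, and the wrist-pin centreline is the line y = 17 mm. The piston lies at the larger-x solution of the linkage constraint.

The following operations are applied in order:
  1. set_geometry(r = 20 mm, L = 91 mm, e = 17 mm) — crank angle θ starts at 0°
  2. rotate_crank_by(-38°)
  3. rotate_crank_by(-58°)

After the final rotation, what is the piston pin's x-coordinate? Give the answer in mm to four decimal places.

set_geometry: r = 20 mm, L = 91 mm, e = 17 mm; θ ← 0°
rotate_crank_by(-38°): θ ← 0° -38° = -38°
rotate_crank_by(-58°): θ ← -38° -58° = -96°
crank pin P = (r cos θ, r sin θ) = (-2.090569, -19.890438)
h = r sin θ − e = -19.890438 − 17 = -36.890438
x = r cos θ + √(L² − h²) = -2.090569 + √(8281.0 − 1360.9044) = -2.090569 + 83.187112 = 81.096543

81.0965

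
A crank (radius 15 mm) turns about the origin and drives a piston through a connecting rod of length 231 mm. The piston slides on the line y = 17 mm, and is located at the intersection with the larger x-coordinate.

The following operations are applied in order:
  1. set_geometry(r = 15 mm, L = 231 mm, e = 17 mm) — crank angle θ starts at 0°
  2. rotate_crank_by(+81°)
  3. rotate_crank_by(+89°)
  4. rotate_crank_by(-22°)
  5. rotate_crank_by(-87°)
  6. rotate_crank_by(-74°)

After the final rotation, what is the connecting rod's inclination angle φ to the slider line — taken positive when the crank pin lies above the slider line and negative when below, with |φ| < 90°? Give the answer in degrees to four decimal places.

-5.0601

set_geometry: r = 15 mm, L = 231 mm, e = 17 mm; θ ← 0°
rotate_crank_by(+81°): θ ← 0° +81° = 81°
rotate_crank_by(+89°): θ ← 81° +89° = 170°
rotate_crank_by(-22°): θ ← 170° -22° = 148°
rotate_crank_by(-87°): θ ← 148° -87° = 61°
rotate_crank_by(-74°): θ ← 61° -74° = -13°
crank pin P = (r cos θ, r sin θ) = (14.615551, -3.374266)
h = r sin θ − e = -3.374266 − 17 = -20.374266
sin φ = h / L = -20.374266 / 231 = -0.08820028
φ = arcsin(-0.08820028) = -5.060079°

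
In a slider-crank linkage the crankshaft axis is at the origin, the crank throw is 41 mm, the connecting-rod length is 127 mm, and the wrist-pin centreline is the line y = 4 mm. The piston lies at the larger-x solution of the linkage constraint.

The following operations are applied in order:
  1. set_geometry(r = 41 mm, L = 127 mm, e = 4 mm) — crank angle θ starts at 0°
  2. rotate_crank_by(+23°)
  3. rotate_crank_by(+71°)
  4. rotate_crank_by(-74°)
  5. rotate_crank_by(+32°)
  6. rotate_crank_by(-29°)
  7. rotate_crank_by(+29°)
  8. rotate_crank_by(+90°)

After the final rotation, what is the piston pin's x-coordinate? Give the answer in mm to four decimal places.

set_geometry: r = 41 mm, L = 127 mm, e = 4 mm; θ ← 0°
rotate_crank_by(+23°): θ ← 0° +23° = 23°
rotate_crank_by(+71°): θ ← 23° +71° = 94°
rotate_crank_by(-74°): θ ← 94° -74° = 20°
rotate_crank_by(+32°): θ ← 20° +32° = 52°
rotate_crank_by(-29°): θ ← 52° -29° = 23°
rotate_crank_by(+29°): θ ← 23° +29° = 52°
rotate_crank_by(+90°): θ ← 52° +90° = 142°
crank pin P = (r cos θ, r sin θ) = (-32.308441, 25.242120)
h = r sin θ − e = 25.242120 − 4 = 21.242120
x = r cos θ + √(L² − h²) = -32.308441 + √(16129.0 − 451.2277) = -32.308441 + 125.210911 = 92.902470

92.9025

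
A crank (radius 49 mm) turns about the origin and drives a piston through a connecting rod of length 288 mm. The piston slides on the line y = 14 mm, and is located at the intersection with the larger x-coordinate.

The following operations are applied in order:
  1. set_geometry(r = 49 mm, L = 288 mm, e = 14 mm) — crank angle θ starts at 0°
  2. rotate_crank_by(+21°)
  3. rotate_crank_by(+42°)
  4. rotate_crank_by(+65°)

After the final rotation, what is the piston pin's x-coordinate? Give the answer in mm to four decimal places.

256.7790

set_geometry: r = 49 mm, L = 288 mm, e = 14 mm; θ ← 0°
rotate_crank_by(+21°): θ ← 0° +21° = 21°
rotate_crank_by(+42°): θ ← 21° +42° = 63°
rotate_crank_by(+65°): θ ← 63° +65° = 128°
crank pin P = (r cos θ, r sin θ) = (-30.167412, 38.612527)
h = r sin θ − e = 38.612527 − 14 = 24.612527
x = r cos θ + √(L² − h²) = -30.167412 + √(82944.0 − 605.7765) = -30.167412 + 286.946377 = 256.778965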